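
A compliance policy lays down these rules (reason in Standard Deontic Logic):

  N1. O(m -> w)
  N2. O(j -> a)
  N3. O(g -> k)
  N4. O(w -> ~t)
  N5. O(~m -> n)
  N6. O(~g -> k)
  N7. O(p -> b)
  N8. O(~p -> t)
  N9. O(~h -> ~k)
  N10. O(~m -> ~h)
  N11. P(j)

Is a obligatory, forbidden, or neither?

Premise 2 is O(j -> a), but O(j) is not derivable from the premises (the permission P(j) asserts only ~O(~j), not O(j)), so it does not yield O(a).
No premise or chain of K-axiom applications forces O(a), and none forces O(~a). So a is neither obligatory nor forbidden under these norms.

Neither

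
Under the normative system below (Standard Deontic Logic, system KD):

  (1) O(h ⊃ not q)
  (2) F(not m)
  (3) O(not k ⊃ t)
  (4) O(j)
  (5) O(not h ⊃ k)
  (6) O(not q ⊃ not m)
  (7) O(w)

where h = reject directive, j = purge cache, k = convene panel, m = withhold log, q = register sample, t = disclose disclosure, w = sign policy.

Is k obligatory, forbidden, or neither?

Obligatory

F(not m) at premise 2 means O(m).
Premise 6 is O(not q ⊃ not m); contrapositively O(m ⊃ q). Since O(m) holds, K gives O(q).
The contrapositive of premise 1 (O(h ⊃ not q)) is O(q ⊃ not h), and O(q) is already established, so O(not h).
With premise 5, O(not h ⊃ k), the K-axiom yields O(k).
Premises 3, 4, 7 do not contribute to this derivation.
Hence k is obligatory.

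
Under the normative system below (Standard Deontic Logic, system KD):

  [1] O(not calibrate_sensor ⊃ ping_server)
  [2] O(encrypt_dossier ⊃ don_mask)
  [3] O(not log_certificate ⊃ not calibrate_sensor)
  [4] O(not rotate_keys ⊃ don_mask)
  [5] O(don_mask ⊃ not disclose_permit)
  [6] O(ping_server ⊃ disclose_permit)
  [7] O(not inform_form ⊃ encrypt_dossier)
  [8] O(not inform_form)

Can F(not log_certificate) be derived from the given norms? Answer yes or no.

Yes

From premise 8 we have O(not inform_form).
Applying K to premise 7 (O(not inform_form ⊃ encrypt_dossier)) and O(not inform_form) yields O(encrypt_dossier).
With premise 2, O(encrypt_dossier ⊃ don_mask), the K-axiom yields O(don_mask).
Premise 5 is O(don_mask ⊃ not disclose_permit); since O(don_mask), deontic closure gives O(not disclose_permit).
The contrapositive of premise 6 (O(ping_server ⊃ disclose_permit)) is O(not disclose_permit ⊃ not ping_server), and O(not disclose_permit) is already established, so O(not ping_server).
The contrapositive of premise 1 (O(not calibrate_sensor ⊃ ping_server)) is O(not ping_server ⊃ calibrate_sensor), and O(not ping_server) is already established, so O(calibrate_sensor).
Premise 3, O(not log_certificate ⊃ not calibrate_sensor), contraposes to O(calibrate_sensor ⊃ log_certificate); with O(calibrate_sensor) we get O(log_certificate).
Premise 4 does not contribute to this derivation.
So O(log_certificate) holds, i.e. F(not log_certificate). The claim follows.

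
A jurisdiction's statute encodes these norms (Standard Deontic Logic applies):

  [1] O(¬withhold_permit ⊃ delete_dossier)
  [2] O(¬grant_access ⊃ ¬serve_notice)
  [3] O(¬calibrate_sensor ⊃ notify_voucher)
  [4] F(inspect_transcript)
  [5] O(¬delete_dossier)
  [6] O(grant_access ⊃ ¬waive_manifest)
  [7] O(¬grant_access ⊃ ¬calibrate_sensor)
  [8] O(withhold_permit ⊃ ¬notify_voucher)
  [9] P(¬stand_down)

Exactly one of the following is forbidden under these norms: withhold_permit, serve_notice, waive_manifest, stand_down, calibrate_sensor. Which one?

waive_manifest

Premise 5 gives O(¬delete_dossier).
Premise 1 is O(¬withhold_permit ⊃ delete_dossier); contrapositively O(¬delete_dossier ⊃ withhold_permit). Since O(¬delete_dossier) holds, K gives O(withhold_permit).
Premise 8 is O(withhold_permit ⊃ ¬notify_voucher); since O(withhold_permit), deontic closure gives O(¬notify_voucher).
Premise 3 is O(¬calibrate_sensor ⊃ notify_voucher); contrapositively O(¬notify_voucher ⊃ calibrate_sensor). Since O(¬notify_voucher) holds, K gives O(calibrate_sensor).
Premise 7, O(¬grant_access ⊃ ¬calibrate_sensor), contraposes to O(calibrate_sensor ⊃ grant_access); with O(calibrate_sensor) we get O(grant_access).
Applying K to premise 6 (O(grant_access ⊃ ¬waive_manifest)) and O(grant_access) yields O(¬waive_manifest).
So O(¬waive_manifest) holds, i.e. waive_manifest is forbidden. None of the other listed options is forbidden under the premises.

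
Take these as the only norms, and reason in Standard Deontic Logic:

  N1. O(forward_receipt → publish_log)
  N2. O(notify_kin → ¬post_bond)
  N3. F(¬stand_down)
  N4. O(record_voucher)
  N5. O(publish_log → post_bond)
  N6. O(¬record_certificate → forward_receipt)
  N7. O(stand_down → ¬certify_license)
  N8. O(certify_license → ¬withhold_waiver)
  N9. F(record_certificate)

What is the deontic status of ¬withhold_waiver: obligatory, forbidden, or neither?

Premise 8 is O(certify_license → ¬withhold_waiver), but O(certify_license) is not derivable from the premises, so it does not yield O(¬withhold_waiver).
No premise or chain of K-axiom applications forces O(¬withhold_waiver), and none forces O(withhold_waiver). So ¬withhold_waiver is neither obligatory nor forbidden under these norms.

Neither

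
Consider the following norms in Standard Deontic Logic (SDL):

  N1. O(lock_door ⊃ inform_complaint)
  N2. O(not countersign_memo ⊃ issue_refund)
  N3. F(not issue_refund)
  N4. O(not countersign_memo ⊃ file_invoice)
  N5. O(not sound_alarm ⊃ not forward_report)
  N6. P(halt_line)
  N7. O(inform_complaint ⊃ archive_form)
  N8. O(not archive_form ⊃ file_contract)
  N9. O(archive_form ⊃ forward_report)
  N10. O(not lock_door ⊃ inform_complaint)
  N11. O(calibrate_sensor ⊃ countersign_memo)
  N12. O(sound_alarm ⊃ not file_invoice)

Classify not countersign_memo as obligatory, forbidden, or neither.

Forbidden

Premises 1 and 10 are O(lock_door ⊃ inform_complaint) and O(not lock_door ⊃ inform_complaint); every ideal world satisfies lock_door or not lock_door, so in either case inform_complaint holds — hence O(inform_complaint).
Applying K to premise 7 (O(inform_complaint ⊃ archive_form)) and O(inform_complaint) yields O(archive_form).
With premise 9, O(archive_form ⊃ forward_report), the K-axiom yields O(forward_report).
The contrapositive of premise 5 (O(not sound_alarm ⊃ not forward_report)) is O(forward_report ⊃ sound_alarm), and O(forward_report) is already established, so O(sound_alarm).
With premise 12, O(sound_alarm ⊃ not file_invoice), the K-axiom yields O(not file_invoice).
The contrapositive of premise 4 (O(not countersign_memo ⊃ file_invoice)) is O(not file_invoice ⊃ countersign_memo), and O(not file_invoice) is already established, so O(countersign_memo).
Premises 2, 3, 6, 8, 11 do not contribute to this derivation.
Thus O(countersign_memo), which is F(not countersign_memo): not countersign_memo is forbidden.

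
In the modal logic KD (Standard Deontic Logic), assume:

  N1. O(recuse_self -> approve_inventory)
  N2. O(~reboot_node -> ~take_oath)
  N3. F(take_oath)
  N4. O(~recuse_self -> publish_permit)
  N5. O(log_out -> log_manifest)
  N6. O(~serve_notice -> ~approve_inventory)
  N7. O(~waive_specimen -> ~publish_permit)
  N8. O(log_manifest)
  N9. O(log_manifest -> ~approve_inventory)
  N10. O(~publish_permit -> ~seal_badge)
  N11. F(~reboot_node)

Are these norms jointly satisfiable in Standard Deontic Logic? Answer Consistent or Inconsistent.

Consistent

Premise 2 is O(~reboot_node -> ~take_oath); even if O(~take_oath) held, inferring O(~reboot_node) would be affirming the consequent — invalid.
So O(~reboot_node) is not derivable, and the apparent clash with O(reboot_node) does not arise.
A world satisfying every obligation exists (e.g. approve_inventory=false, log_manifest=true, log_out=false, publish_permit=true, reboot_node=true, recuse_self=false, seal_badge=false, serve_notice=false, take_oath=false, waive_specimen=true); no atom is both obligatory and forbidden, so the set is consistent.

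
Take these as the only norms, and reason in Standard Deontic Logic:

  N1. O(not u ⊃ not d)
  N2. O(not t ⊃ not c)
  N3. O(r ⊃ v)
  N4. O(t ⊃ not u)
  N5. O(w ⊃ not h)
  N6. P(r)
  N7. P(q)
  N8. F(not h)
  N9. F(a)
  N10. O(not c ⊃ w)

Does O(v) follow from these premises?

Premise 3 is O(r ⊃ v), but O(r) is not derivable from the premises (the permission P(r) asserts only not O(not r), not O(r)), so it does not yield O(v).
No other premise forces O(v). An ideal world satisfying every premise can still have v false, so O(v) is not derivable.

No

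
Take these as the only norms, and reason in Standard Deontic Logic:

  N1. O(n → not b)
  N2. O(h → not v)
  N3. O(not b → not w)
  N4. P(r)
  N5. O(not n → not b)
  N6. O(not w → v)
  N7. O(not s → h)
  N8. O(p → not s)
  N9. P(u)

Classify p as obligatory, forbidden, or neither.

Forbidden

Premises 5 and 1 are O(not n → not b) and O(n → not b); every ideal world satisfies not n or n, so in either case not b holds — hence O(not b).
Applying K to premise 3 (O(not b → not w)) and O(not b) yields O(not w).
With premise 6, O(not w → v), the K-axiom yields O(v).
The contrapositive of premise 2 (O(h → not v)) is O(v → not h), and O(v) is already established, so O(not h).
Premise 7 is O(not s → h); contrapositively O(not h → s). Since O(not h) holds, K gives O(s).
Premise 8 is O(p → not s); contrapositively O(s → not p). Since O(s) holds, K gives O(not p).
Premises 4, 9 do not contribute to this derivation.
Thus O(not p), which is F(p): p is forbidden.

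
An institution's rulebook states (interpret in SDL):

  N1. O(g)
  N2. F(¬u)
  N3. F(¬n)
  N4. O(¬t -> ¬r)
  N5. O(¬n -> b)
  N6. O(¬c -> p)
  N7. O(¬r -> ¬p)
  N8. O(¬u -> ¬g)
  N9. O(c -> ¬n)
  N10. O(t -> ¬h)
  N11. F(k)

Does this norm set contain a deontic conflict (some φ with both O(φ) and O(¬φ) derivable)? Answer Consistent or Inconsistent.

Consistent

Premise 8 is O(¬u -> ¬g), but O(¬u) is not derivable from the premises, so it does not yield O(¬g).
So O(¬g) is not derivable, and the apparent clash with O(g) does not arise.
A world satisfying every obligation exists (e.g. b=false, c=false, g=true, h=false, k=false, n=true, p=true, r=true, t=true, u=true); no atom is both obligatory and forbidden, so the set is consistent.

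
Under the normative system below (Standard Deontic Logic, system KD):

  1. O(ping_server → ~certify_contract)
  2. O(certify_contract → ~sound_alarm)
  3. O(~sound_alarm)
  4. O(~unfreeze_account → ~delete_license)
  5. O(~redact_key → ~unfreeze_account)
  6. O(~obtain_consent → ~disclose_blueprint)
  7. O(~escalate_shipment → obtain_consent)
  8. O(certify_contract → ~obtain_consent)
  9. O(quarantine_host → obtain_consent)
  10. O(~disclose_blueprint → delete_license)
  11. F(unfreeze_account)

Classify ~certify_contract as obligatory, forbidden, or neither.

Obligatory

F(unfreeze_account) at premise 11 means O(~unfreeze_account).
With premise 4, O(~unfreeze_account → ~delete_license), the K-axiom yields O(~delete_license).
Premise 10, O(~disclose_blueprint → delete_license), contraposes to O(~delete_license → disclose_blueprint); with O(~delete_license) we get O(disclose_blueprint).
Premise 6 is O(~obtain_consent → ~disclose_blueprint); contrapositively O(disclose_blueprint → obtain_consent). Since O(disclose_blueprint) holds, K gives O(obtain_consent).
The contrapositive of premise 8 (O(certify_contract → ~obtain_consent)) is O(obtain_consent → ~certify_contract), and O(obtain_consent) is already established, so O(~certify_contract).
Premises 1, 2, 3, 5, 7, 9 do not contribute to this derivation.
Hence ~certify_contract is obligatory.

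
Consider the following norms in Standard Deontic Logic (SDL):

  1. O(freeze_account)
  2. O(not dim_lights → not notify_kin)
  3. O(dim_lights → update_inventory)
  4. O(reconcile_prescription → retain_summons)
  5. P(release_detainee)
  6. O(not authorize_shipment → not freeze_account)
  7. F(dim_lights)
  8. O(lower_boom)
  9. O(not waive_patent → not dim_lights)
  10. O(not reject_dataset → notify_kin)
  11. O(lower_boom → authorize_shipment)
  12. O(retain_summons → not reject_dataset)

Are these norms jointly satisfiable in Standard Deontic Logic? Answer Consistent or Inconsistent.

Consistent

Premise 6 is O(not authorize_shipment → not freeze_account), but O(not authorize_shipment) is not derivable from the premises, so it does not yield O(not freeze_account).
So O(not freeze_account) is not derivable, and the apparent clash with O(freeze_account) does not arise.
A world satisfying every obligation exists (e.g. authorize_shipment=true, dim_lights=false, freeze_account=true, lower_boom=true, notify_kin=false, reconcile_prescription=false, reject_dataset=true, release_detainee=false, retain_summons=false, update_inventory=false, waive_patent=false); no atom is both obligatory and forbidden, so the set is consistent.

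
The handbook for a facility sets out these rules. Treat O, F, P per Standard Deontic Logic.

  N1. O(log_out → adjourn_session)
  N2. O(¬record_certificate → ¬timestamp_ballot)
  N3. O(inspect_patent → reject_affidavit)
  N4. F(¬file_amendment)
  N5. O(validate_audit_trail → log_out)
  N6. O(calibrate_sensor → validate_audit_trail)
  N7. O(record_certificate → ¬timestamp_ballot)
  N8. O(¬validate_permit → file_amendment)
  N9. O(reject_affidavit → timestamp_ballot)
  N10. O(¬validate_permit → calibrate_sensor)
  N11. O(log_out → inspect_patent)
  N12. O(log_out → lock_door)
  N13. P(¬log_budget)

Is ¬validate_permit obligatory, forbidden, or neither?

By case analysis on record_certificate: premise 7 gives O(record_certificate → ¬timestamp_ballot) and premise 2 gives O(¬record_certificate → ¬timestamp_ballot), so O(¬timestamp_ballot) either way.
Premise 9, O(reject_affidavit → timestamp_ballot), contraposes to O(¬timestamp_ballot → ¬reject_affidavit); with O(¬timestamp_ballot) we get O(¬reject_affidavit).
Premise 3 is O(inspect_patent → reject_affidavit); contrapositively O(¬reject_affidavit → ¬inspect_patent). Since O(¬reject_affidavit) holds, K gives O(¬inspect_patent).
Premise 11 is O(log_out → inspect_patent); contrapositively O(¬inspect_patent → ¬log_out). Since O(¬inspect_patent) holds, K gives O(¬log_out).
Premise 5, O(validate_audit_trail → log_out), contraposes to O(¬log_out → ¬validate_audit_trail); with O(¬log_out) we get O(¬validate_audit_trail).
The contrapositive of premise 6 (O(calibrate_sensor → validate_audit_trail)) is O(¬validate_audit_trail → ¬calibrate_sensor), and O(¬validate_audit_trail) is already established, so O(¬calibrate_sensor).
Premise 10 is O(¬validate_permit → calibrate_sensor); contrapositively O(¬calibrate_sensor → validate_permit). Since O(¬calibrate_sensor) holds, K gives O(validate_permit).
Premises 1, 4, 8, 12, 13 do not contribute to this derivation.
Thus O(validate_permit), which is F(¬validate_permit): ¬validate_permit is forbidden.

Forbidden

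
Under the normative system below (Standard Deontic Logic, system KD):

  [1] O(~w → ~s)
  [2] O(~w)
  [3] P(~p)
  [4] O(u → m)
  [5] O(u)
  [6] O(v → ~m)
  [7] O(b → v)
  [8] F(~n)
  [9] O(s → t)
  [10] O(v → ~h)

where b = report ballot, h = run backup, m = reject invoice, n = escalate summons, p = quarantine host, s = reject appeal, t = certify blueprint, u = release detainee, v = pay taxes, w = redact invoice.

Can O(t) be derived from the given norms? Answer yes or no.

No

Premise 9 is O(s → t), but O(s) is not derivable from the premises, so it does not yield O(t).
No other premise forces O(t). An ideal world satisfying every premise can still have t false, so O(t) is not derivable.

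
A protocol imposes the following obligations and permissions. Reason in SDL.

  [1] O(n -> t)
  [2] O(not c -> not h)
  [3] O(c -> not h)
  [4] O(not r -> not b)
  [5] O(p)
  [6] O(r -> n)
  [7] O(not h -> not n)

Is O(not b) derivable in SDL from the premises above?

By case analysis on not c: premise 2 gives O(not c -> not h) and premise 3 gives O(c -> not h), so O(not h) either way.
Premise 7 is O(not h -> not n); since O(not h), deontic closure gives O(not n).
Premise 6, O(r -> n), contraposes to O(not n -> not r); with O(not n) we get O(not r).
With premise 4, O(not r -> not b), the K-axiom yields O(not b).
Premises 1, 5 do not contribute to this derivation.
So O(not b) follows.

Yes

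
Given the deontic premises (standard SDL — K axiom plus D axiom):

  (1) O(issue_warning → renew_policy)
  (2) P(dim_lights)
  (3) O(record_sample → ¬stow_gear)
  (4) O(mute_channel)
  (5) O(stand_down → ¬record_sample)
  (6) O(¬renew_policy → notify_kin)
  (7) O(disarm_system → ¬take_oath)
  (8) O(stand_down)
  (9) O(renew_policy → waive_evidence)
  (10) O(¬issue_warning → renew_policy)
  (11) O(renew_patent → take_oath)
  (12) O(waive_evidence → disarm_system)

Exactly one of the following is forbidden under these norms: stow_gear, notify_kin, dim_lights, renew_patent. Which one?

By case analysis on issue_warning: premise 1 gives O(issue_warning → renew_policy) and premise 10 gives O(¬issue_warning → renew_policy), so O(renew_policy) either way.
With premise 9, O(renew_policy → waive_evidence), the K-axiom yields O(waive_evidence).
Applying K to premise 12 (O(waive_evidence → disarm_system)) and O(waive_evidence) yields O(disarm_system).
From O(disarm_system) and premise 7, O(disarm_system → ¬take_oath), we obtain O(¬take_oath).
Premise 11, O(renew_patent → take_oath), contraposes to O(¬take_oath → ¬renew_patent); with O(¬take_oath) we get O(¬renew_patent).
So O(¬renew_patent) holds, i.e. renew_patent is forbidden. None of the other listed options is forbidden under the premises.

renew_patent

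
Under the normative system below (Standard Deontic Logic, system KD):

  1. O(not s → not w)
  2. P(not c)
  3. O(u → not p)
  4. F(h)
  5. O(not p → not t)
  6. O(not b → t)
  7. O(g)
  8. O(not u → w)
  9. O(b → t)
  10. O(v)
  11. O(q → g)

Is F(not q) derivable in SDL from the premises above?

No

Premise 11 is O(q → g); even if O(g) held, inferring O(q) would be affirming the consequent — invalid.
No other premise forces O(q). An ideal world satisfying every premise can still have not q true, so F(not q) is not derivable.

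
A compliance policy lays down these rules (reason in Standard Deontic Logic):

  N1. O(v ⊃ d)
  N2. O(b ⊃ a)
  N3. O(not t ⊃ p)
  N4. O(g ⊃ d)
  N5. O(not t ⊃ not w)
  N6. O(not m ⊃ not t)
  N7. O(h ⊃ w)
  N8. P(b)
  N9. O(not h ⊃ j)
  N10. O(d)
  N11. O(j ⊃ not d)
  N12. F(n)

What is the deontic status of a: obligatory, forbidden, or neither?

Neither

Premise 2 is O(b ⊃ a), but O(b) is not derivable from the premises (the permission P(b) asserts only not O(not b), not O(b)), so it does not yield O(a).
No premise or chain of K-axiom applications forces O(a), and none forces O(not a). So a is neither obligatory nor forbidden under these norms.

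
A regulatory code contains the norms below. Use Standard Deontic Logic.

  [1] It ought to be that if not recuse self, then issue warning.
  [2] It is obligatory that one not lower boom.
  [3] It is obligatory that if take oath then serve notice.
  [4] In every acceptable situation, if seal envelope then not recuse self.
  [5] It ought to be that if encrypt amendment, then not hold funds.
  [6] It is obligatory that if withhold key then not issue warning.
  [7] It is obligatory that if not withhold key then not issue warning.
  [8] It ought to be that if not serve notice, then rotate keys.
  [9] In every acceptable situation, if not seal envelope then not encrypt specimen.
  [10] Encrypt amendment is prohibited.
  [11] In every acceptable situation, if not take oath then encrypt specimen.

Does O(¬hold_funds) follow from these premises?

Premise 5 is O(encrypt_amendment → ¬hold_funds), but O(encrypt_amendment) is not derivable from the premises, so it does not yield O(¬hold_funds).
No other premise forces O(¬hold_funds). An ideal world satisfying every premise can still have ¬hold_funds false, so O(¬hold_funds) is not derivable.

No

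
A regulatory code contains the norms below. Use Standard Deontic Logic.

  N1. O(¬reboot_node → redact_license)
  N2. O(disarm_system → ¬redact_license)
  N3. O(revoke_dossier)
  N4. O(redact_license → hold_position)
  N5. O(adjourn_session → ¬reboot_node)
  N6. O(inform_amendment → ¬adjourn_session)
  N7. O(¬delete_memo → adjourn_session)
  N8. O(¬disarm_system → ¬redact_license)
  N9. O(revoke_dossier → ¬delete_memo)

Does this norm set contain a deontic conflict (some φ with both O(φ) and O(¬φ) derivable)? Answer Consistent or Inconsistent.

Inconsistent

Premises 2 and 8 cover both cases: O(disarm_system → ¬redact_license) and O(¬disarm_system → ¬redact_license). Since disarm_system ∨ ¬disarm_system is a tautology, O(¬redact_license) follows.
Premise 1 is O(¬reboot_node → redact_license); contrapositively O(¬redact_license → reboot_node). Since O(¬redact_license) holds, K gives O(reboot_node).
The contrapositive of premise 5 (O(adjourn_session → ¬reboot_node)) is O(reboot_node → ¬adjourn_session), and O(reboot_node) is already established, so O(¬adjourn_session).
The contrapositive of premise 7 (O(¬delete_memo → adjourn_session)) is O(¬adjourn_session → delete_memo), and O(¬adjourn_session) is already established, so O(delete_memo).
The contrapositive of premise 9 (O(revoke_dossier → ¬delete_memo)) is O(delete_memo → ¬revoke_dossier), and O(delete_memo) is already established, so O(¬revoke_dossier).
But premise 3 directly asserts O(revoke_dossier).
We now have both O(¬revoke_dossier) and O(revoke_dossier) — revoke_dossier is simultaneously obligatory and forbidden, violating the D-axiom.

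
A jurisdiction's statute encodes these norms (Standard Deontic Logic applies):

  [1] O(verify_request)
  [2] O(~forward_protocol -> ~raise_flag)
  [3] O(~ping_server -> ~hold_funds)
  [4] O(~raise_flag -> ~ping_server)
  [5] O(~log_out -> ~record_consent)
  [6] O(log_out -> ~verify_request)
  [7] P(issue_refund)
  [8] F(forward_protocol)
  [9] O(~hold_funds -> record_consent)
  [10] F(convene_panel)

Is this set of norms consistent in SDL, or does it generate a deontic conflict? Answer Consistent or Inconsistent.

Inconsistent

Premise 1 gives O(verify_request).
The contrapositive of premise 6 (O(log_out -> ~verify_request)) is O(verify_request -> ~log_out), and O(verify_request) is already established, so O(~log_out).
With premise 5, O(~log_out -> ~record_consent), the K-axiom yields O(~record_consent).
The contrapositive of premise 9 (O(~hold_funds -> record_consent)) is O(~record_consent -> hold_funds), and O(~record_consent) is already established, so O(hold_funds).
Premise 3, O(~ping_server -> ~hold_funds), contraposes to O(hold_funds -> ping_server); with O(hold_funds) we get O(ping_server).
Premise 4 is O(~raise_flag -> ~ping_server); contrapositively O(ping_server -> raise_flag). Since O(ping_server) holds, K gives O(raise_flag).
Premise 2 is O(~forward_protocol -> ~raise_flag); contrapositively O(raise_flag -> forward_protocol). Since O(raise_flag) holds, K gives O(forward_protocol).
But premise 8, F(forward_protocol), means O(~forward_protocol).
We now have both O(forward_protocol) and O(~forward_protocol) — forward_protocol is simultaneously obligatory and forbidden, violating the D-axiom.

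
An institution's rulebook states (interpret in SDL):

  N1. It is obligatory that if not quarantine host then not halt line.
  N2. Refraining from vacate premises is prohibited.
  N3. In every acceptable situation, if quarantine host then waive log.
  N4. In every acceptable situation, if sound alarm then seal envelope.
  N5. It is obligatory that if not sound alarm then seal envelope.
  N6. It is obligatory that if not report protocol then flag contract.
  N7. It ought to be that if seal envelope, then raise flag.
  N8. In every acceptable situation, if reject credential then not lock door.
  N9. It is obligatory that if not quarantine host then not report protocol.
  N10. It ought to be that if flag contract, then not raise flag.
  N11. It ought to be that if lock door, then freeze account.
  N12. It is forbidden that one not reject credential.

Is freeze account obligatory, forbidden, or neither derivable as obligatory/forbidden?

Neither

Premise 11 is O(lock_door → freeze_account), but O(lock_door) is not derivable from the premises, so it does not yield O(freeze_account).
No premise or chain of K-axiom applications forces O(freeze_account), and none forces O(¬freeze_account). So freeze_account is neither obligatory nor forbidden under these norms.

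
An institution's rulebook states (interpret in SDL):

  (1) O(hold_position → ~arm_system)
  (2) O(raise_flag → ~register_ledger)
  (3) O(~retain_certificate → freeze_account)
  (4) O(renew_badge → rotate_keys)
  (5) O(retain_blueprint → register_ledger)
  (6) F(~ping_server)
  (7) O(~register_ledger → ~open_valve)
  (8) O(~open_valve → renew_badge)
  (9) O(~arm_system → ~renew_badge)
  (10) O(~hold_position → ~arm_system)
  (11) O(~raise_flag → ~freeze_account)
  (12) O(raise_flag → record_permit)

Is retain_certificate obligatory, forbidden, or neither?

Premises 10 and 1 cover both cases: O(~hold_position → ~arm_system) and O(hold_position → ~arm_system). Since ~hold_position ∨ hold_position is a tautology, O(~arm_system) follows.
Applying K to premise 9 (O(~arm_system → ~renew_badge)) and O(~arm_system) yields O(~renew_badge).
Premise 8 is O(~open_valve → renew_badge); contrapositively O(~renew_badge → open_valve). Since O(~renew_badge) holds, K gives O(open_valve).
Premise 7 is O(~register_ledger → ~open_valve); contrapositively O(open_valve → register_ledger). Since O(open_valve) holds, K gives O(register_ledger).
Premise 2 is O(raise_flag → ~register_ledger); contrapositively O(register_ledger → ~raise_flag). Since O(register_ledger) holds, K gives O(~raise_flag).
Premise 11 is O(~raise_flag → ~freeze_account); since O(~raise_flag), deontic closure gives O(~freeze_account).
The contrapositive of premise 3 (O(~retain_certificate → freeze_account)) is O(~freeze_account → retain_certificate), and O(~freeze_account) is already established, so O(retain_certificate).
Premises 4, 5, 6, 12 do not contribute to this derivation.
Hence retain_certificate is obligatory.

Obligatory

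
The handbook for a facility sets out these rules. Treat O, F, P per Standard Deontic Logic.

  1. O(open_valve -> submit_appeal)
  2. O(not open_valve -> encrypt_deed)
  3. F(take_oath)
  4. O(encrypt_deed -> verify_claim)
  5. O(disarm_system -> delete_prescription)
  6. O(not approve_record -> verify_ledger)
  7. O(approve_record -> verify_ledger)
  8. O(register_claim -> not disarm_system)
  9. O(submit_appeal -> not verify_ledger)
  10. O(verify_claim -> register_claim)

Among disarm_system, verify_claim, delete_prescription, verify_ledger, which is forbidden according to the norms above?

Premises 7 and 6 are O(approve_record -> verify_ledger) and O(not approve_record -> verify_ledger); every ideal world satisfies approve_record or not approve_record, so in either case verify_ledger holds — hence O(verify_ledger).
The contrapositive of premise 9 (O(submit_appeal -> not verify_ledger)) is O(verify_ledger -> not submit_appeal), and O(verify_ledger) is already established, so O(not submit_appeal).
Premise 1, O(open_valve -> submit_appeal), contraposes to O(not submit_appeal -> not open_valve); with O(not submit_appeal) we get O(not open_valve).
Applying K to premise 2 (O(not open_valve -> encrypt_deed)) and O(not open_valve) yields O(encrypt_deed).
Premise 4 is O(encrypt_deed -> verify_claim); since O(encrypt_deed), deontic closure gives O(verify_claim).
Premise 10 is O(verify_claim -> register_claim); since O(verify_claim), deontic closure gives O(register_claim).
Premise 8 is O(register_claim -> not disarm_system); since O(register_claim), deontic closure gives O(not disarm_system).
So O(not disarm_system) holds, i.e. disarm_system is forbidden. None of the other listed options is forbidden under the premises.

disarm_system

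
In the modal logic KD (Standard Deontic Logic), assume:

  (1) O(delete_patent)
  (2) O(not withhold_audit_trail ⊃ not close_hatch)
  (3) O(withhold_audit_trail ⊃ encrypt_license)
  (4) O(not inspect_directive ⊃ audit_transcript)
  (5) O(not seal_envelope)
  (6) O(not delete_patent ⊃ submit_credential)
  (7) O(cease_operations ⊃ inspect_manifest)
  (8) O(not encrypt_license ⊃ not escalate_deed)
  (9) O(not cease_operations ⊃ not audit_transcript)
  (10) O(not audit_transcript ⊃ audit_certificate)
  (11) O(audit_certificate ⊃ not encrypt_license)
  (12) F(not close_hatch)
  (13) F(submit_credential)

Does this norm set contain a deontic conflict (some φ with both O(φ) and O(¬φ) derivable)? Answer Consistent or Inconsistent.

Premise 6 is O(not delete_patent ⊃ submit_credential), but O(not delete_patent) is not derivable from the premises, so it does not yield O(submit_credential).
So O(submit_credential) is not derivable, and the apparent clash with O(not submit_credential) does not arise.
A world satisfying every obligation exists (e.g. audit_certificate=false, audit_transcript=true, cease_operations=true, close_hatch=true, delete_patent=true, encrypt_license=true, escalate_deed=false, inspect_directive=false, inspect_manifest=true, seal_envelope=false, submit_credential=false, withhold_audit_trail=true); no atom is both obligatory and forbidden, so the set is consistent.

Consistent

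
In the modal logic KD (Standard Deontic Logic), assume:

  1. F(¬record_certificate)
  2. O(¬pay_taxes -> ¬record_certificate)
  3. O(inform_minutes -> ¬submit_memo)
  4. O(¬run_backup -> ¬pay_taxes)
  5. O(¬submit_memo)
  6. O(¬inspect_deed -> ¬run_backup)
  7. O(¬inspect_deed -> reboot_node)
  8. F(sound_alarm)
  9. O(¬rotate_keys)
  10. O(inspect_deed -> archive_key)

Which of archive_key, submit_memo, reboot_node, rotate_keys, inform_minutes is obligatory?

archive_key

Premise 1 is F(¬record_certificate), i.e. O(record_certificate).
The contrapositive of premise 2 (O(¬pay_taxes -> ¬record_certificate)) is O(record_certificate -> pay_taxes), and O(record_certificate) is already established, so O(pay_taxes).
The contrapositive of premise 4 (O(¬run_backup -> ¬pay_taxes)) is O(pay_taxes -> run_backup), and O(pay_taxes) is already established, so O(run_backup).
Premise 6, O(¬inspect_deed -> ¬run_backup), contraposes to O(run_backup -> inspect_deed); with O(run_backup) we get O(inspect_deed).
Premise 10 is O(inspect_deed -> archive_key); since O(inspect_deed), deontic closure gives O(archive_key).
So O(archive_key) holds — archive_key is obligatory. None of the other listed options is made obligatory by any chain of premises.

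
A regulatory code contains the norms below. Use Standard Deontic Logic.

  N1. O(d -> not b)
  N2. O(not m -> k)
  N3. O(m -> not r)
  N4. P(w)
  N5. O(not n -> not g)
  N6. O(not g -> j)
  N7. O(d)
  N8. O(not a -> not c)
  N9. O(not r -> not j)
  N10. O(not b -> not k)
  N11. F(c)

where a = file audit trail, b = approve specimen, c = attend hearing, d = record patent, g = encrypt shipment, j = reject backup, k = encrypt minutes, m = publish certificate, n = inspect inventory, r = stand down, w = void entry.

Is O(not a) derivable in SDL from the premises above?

Premise 8 is O(not a -> not c); even if O(not c) held, inferring O(not a) would be affirming the consequent — invalid.
No other premise forces O(not a). An ideal world satisfying every premise can still have not a false, so O(not a) is not derivable.

No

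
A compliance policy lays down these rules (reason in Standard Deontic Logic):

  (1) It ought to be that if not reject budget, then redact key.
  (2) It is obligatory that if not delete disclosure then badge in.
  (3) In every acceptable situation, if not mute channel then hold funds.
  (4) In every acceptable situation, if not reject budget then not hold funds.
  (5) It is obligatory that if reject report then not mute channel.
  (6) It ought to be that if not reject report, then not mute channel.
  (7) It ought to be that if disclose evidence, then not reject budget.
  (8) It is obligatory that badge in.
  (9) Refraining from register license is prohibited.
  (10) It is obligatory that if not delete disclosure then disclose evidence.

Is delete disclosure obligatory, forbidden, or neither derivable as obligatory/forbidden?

Obligatory

By case analysis on reject_report: premise 5 gives O(reject_report → ¬mute_channel) and premise 6 gives O(¬reject_report → ¬mute_channel), so O(¬mute_channel) either way.
From O(¬mute_channel) and premise 3, O(¬mute_channel → hold_funds), we obtain O(hold_funds).
Premise 4 is O(¬reject_budget → ¬hold_funds); contrapositively O(hold_funds → reject_budget). Since O(hold_funds) holds, K gives O(reject_budget).
Premise 7, O(disclose_evidence → ¬reject_budget), contraposes to O(reject_budget → ¬disclose_evidence); with O(reject_budget) we get O(¬disclose_evidence).
Premise 10 is O(¬delete_disclosure → disclose_evidence); contrapositively O(¬disclose_evidence → delete_disclosure). Since O(¬disclose_evidence) holds, K gives O(delete_disclosure).
Premises 1, 2, 8, 9 do not contribute to this derivation.
Hence delete_disclosure is obligatory.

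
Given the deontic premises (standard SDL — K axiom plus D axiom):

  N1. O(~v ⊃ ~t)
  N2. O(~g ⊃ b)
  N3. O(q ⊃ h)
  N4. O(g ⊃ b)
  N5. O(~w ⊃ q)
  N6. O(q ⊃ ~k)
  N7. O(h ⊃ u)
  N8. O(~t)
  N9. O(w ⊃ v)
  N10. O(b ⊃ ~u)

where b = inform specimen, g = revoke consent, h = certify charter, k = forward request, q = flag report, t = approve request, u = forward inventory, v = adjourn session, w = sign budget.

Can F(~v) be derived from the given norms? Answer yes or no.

By case analysis on ~g: premise 2 gives O(~g ⊃ b) and premise 4 gives O(g ⊃ b), so O(b) either way.
Premise 10 is O(b ⊃ ~u); since O(b), deontic closure gives O(~u).
Premise 7, O(h ⊃ u), contraposes to O(~u ⊃ ~h); with O(~u) we get O(~h).
Premise 3 is O(q ⊃ h); contrapositively O(~h ⊃ ~q). Since O(~h) holds, K gives O(~q).
The contrapositive of premise 5 (O(~w ⊃ q)) is O(~q ⊃ w), and O(~q) is already established, so O(w).
Premise 9 is O(w ⊃ v); since O(w), deontic closure gives O(v).
Premises 1, 6, 8 do not contribute to this derivation.
So O(v) holds, i.e. F(~v). The claim follows.

Yes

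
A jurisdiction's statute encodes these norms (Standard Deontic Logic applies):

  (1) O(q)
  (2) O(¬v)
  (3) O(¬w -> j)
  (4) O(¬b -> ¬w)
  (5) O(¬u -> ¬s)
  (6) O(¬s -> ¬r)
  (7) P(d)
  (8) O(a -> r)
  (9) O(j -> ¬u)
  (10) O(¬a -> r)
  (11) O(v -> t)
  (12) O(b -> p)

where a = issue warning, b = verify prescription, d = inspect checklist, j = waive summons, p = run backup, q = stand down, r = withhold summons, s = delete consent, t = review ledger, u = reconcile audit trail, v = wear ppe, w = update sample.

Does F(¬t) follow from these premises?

Premise 11 is O(v -> t), but O(v) is not derivable from the premises, so it does not yield O(t).
No other premise forces O(t). An ideal world satisfying every premise can still have ¬t true, so F(¬t) is not derivable.

No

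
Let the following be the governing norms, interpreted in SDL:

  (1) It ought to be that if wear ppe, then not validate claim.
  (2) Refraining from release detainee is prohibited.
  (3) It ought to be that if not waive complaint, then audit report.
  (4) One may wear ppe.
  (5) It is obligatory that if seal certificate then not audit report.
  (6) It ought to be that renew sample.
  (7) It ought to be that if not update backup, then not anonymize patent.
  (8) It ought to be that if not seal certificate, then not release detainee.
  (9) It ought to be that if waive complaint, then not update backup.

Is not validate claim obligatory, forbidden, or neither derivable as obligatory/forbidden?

Premise 1 is O(wear_ppe → ¬validate_claim), but O(wear_ppe) is not derivable from the premises (the permission P(wear_ppe) asserts only ¬O(¬wear_ppe), not O(wear_ppe)), so it does not yield O(¬validate_claim).
No premise or chain of K-axiom applications forces O(¬validate_claim), and none forces O(validate_claim). So ¬validate_claim is neither obligatory nor forbidden under these norms.

Neither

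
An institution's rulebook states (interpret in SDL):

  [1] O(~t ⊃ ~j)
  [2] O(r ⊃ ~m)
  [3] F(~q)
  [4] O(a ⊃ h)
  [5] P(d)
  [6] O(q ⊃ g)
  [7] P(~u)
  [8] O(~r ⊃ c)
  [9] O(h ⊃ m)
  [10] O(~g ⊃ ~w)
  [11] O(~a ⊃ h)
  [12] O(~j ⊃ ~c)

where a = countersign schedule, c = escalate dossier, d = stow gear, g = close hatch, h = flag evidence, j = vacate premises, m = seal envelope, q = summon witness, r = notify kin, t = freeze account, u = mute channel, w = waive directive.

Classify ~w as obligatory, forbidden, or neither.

Premise 10 is O(~g ⊃ ~w), but O(~g) is not derivable from the premises, so it does not yield O(~w).
No premise or chain of K-axiom applications forces O(~w), and none forces O(w). So ~w is neither obligatory nor forbidden under these norms.

Neither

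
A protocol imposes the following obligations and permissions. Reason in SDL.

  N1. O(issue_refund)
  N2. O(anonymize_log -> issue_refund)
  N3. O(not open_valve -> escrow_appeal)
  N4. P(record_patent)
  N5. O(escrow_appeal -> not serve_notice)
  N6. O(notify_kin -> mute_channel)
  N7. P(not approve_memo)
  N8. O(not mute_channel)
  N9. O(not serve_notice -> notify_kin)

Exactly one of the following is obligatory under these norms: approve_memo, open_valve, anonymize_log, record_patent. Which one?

open_valve

Premise 8 gives O(not mute_channel).
Premise 6, O(notify_kin -> mute_channel), contraposes to O(not mute_channel -> not notify_kin); with O(not mute_channel) we get O(not notify_kin).
Premise 9 is O(not serve_notice -> notify_kin); contrapositively O(not notify_kin -> serve_notice). Since O(not notify_kin) holds, K gives O(serve_notice).
The contrapositive of premise 5 (O(escrow_appeal -> not serve_notice)) is O(serve_notice -> not escrow_appeal), and O(serve_notice) is already established, so O(not escrow_appeal).
Premise 3, O(not open_valve -> escrow_appeal), contraposes to O(not escrow_appeal -> open_valve); with O(not escrow_appeal) we get O(open_valve).
So O(open_valve) holds — open_valve is obligatory. None of the other listed options is made obligatory by any chain of premises.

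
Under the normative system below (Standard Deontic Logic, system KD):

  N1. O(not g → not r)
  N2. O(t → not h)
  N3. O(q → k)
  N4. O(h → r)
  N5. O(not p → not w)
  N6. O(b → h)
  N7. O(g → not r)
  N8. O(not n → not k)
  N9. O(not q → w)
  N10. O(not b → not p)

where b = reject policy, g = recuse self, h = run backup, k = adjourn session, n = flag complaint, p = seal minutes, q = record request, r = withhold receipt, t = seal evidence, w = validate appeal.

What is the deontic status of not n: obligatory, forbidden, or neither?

Premises 7 and 1 cover both cases: O(g → not r) and O(not g → not r). Since g ∨ not g is a tautology, O(not r) follows.
Premise 4 is O(h → r); contrapositively O(not r → not h). Since O(not r) holds, K gives O(not h).
Premise 6 is O(b → h); contrapositively O(not h → not b). Since O(not h) holds, K gives O(not b).
From O(not b) and premise 10, O(not b → not p), we obtain O(not p).
With premise 5, O(not p → not w), the K-axiom yields O(not w).
Premise 9 is O(not q → w); contrapositively O(not w → q). Since O(not w) holds, K gives O(q).
With premise 3, O(q → k), the K-axiom yields O(k).
Premise 8, O(not n → not k), contraposes to O(k → n); with O(k) we get O(n).
Premise 2 does not contribute to this derivation.
Thus O(n), which is F(not n): not n is forbidden.

Forbidden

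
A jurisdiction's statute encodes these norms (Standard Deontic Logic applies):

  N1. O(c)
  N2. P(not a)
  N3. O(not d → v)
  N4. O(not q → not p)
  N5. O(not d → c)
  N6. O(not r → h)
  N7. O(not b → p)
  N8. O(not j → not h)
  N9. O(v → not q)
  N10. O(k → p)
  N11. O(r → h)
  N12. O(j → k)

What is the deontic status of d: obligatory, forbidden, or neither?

Obligatory

By case analysis on r: premise 11 gives O(r → h) and premise 6 gives O(not r → h), so O(h) either way.
The contrapositive of premise 8 (O(not j → not h)) is O(h → j), and O(h) is already established, so O(j).
With premise 12, O(j → k), the K-axiom yields O(k).
With premise 10, O(k → p), the K-axiom yields O(p).
Premise 4, O(not q → not p), contraposes to O(p → q); with O(p) we get O(q).
Premise 9, O(v → not q), contraposes to O(q → not v); with O(q) we get O(not v).
Premise 3 is O(not d → v); contrapositively O(not v → d). Since O(not v) holds, K gives O(d).
Premises 1, 2, 5, 7 do not contribute to this derivation.
Hence d is obligatory.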